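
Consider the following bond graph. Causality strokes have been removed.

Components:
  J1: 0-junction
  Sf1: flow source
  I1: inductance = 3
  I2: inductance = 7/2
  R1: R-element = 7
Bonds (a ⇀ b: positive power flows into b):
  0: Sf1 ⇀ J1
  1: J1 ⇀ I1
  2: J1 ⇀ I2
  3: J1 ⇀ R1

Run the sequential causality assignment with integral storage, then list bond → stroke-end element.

b0 stroke at Sf1  (Sf1: flow source, stroke at near end)
b1 stroke at I1  (I1 outputs flow p/I1)
b2 stroke at I2  (prefer integral on I2)
b3 stroke at J1  (J1: last free bond brings effort in)

b0 →Sf1
b1 →I1
b2 →I2
b3 →J1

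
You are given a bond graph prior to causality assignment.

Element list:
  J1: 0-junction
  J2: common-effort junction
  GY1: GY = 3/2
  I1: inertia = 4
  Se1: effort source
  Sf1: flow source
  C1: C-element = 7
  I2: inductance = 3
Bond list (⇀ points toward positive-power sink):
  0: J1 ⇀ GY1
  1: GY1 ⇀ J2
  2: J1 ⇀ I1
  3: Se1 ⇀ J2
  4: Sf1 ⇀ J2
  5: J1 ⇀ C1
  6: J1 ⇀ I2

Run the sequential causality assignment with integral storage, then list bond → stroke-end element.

bond 3 stroke at J2  (Se1: effort source, stroke at far end)
bond 4 stroke at Sf1  (Sf1: flow source, stroke at near end)
bond 1 stroke at GY1  (J2: bond 3 brought effort, rest push out)
bond 0 stroke at GY1  (GY1: gyrator matches bond 1)
bond 2 stroke at I1  (I1 outputs flow p/I1)
bond 5 stroke at J1  (C1 outputs effort q/C1)
bond 6 stroke at I2  (0-jn J1 has e-setter on 5)

#0 |GY1
#1 |GY1
#2 |I1
#3 |J2
#4 |Sf1
#5 |J1
#6 |I2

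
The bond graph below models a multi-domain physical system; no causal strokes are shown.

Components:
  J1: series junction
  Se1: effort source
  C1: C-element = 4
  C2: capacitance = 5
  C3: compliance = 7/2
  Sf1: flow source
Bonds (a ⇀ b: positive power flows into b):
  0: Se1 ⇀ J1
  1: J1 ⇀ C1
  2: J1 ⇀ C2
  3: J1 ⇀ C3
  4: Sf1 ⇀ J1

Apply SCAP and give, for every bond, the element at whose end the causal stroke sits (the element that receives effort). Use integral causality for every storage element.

b0 stroke→J1  (Se1 fixes effort; stroke away)
b4 stroke→Sf1  (Sf1 fixes flow; stroke at Sf1)
b1 stroke→J1  (common-f at J1 fixed by 4)
b2 stroke→J1  (J1 flow already set via bond 4)
b3 stroke→J1  (J1 flow already set via bond 4)

b0 |J1
b1 |J1
b2 |J1
b3 |J1
b4 |Sf1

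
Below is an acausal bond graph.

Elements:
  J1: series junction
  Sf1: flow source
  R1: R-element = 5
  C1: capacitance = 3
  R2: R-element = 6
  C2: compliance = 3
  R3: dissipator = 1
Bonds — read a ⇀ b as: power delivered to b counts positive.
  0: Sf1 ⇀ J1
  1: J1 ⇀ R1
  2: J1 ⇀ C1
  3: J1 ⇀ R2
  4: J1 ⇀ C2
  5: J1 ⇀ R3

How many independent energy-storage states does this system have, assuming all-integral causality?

β0 →Sf1  (Sf1 fixes flow; stroke at Sf1)
β1 →J1  (common-f at J1 fixed by 0)
β2 →J1  (J1 flow already set via bond 0)
β3 →J1  (J1 flow already set via bond 0)
β4 →J1  (common-f at J1 fixed by 0)
β5 →J1  (common-f at J1 fixed by 0)

2  (C1, C2 all integral)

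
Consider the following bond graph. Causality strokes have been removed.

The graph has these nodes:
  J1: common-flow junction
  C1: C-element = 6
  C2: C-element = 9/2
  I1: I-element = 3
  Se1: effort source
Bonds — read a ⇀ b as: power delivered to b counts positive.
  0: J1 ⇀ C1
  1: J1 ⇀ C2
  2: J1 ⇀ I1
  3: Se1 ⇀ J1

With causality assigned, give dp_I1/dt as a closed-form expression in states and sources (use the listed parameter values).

b3 |J1  (Se1 fixes effort; stroke away)
b0 |J1  (C1: C, integral causality)
b1 |J1  (C2: C, integral causality)
b2 |I1  (J1 needs exactly one f-in)

dp_I1/dt = E_Se1 - q_C1/6 - 2*q_C2/9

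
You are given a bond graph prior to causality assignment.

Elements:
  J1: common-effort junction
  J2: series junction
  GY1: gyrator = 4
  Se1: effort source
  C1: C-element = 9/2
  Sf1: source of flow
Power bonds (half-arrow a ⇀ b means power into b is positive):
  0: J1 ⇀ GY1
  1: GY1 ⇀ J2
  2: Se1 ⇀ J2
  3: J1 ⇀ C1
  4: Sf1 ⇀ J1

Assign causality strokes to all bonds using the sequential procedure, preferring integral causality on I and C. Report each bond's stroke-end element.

bond 0 |GY1
bond 1 |GY1
bond 2 |J2
bond 3 |J1
bond 4 |Sf1

b2 stroke at J2  (Se1: effort source, stroke at far end)
b4 stroke at Sf1  (Sf1: flow source, stroke at near end)
b1 stroke at GY1  (closing 1-jn rule on J2)
b0 stroke at GY1  (GY1 both-in/both-out from 1)
b3 stroke at J1  (J1 needs exactly one e-in)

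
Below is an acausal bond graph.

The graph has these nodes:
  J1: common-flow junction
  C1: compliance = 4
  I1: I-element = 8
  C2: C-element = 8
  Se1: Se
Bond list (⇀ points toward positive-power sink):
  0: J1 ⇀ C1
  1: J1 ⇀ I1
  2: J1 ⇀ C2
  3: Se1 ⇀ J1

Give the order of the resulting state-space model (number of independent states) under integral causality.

3  (C1, C2, I1 all integral)

β3 →J1  (Se1 (Se) sets effort on bond)
β0 →J1  (C1 outputs effort q/C1)
β1 →I1  (I1 integral (f out))
β2 →J1  (1-jn J1 has f-setter on 1)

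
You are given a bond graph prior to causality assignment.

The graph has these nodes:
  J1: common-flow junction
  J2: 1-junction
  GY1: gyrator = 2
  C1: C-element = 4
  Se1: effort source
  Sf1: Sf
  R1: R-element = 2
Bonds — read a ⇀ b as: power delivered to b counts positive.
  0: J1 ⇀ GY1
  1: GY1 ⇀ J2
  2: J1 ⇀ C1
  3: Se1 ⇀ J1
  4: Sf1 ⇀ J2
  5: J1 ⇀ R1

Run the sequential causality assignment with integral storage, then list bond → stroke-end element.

b3 stroke at J1  (source Se1 imposes e)
b4 stroke at Sf1  (source Sf1 imposes f)
b1 stroke at J2  (J2: bond 4 brought flow, rest push out)
b0 stroke at J1  (GY1 both-in/both-out from 1)
b2 stroke at J1  (C1 outputs effort q/C1)
b5 stroke at R1  (J1: last free bond brings flow in)

#0 →J1
#1 →J2
#2 →J1
#3 →J1
#4 →Sf1
#5 →R1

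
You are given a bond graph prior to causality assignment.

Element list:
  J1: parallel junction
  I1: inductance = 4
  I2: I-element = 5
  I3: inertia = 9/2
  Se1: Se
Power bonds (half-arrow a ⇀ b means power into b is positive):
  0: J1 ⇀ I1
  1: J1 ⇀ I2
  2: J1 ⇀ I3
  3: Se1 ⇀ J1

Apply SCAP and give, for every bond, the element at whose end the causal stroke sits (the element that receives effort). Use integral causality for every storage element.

β3 →J1  (Se1: effort source, stroke at far end)
β0 →I1  (0-jn J1 has e-setter on 3)
β1 →I2  (common-e at J1 fixed by 3)
β2 →I3  (common-e at J1 fixed by 3)

#0 →I1
#1 →I2
#2 →I3
#3 →J1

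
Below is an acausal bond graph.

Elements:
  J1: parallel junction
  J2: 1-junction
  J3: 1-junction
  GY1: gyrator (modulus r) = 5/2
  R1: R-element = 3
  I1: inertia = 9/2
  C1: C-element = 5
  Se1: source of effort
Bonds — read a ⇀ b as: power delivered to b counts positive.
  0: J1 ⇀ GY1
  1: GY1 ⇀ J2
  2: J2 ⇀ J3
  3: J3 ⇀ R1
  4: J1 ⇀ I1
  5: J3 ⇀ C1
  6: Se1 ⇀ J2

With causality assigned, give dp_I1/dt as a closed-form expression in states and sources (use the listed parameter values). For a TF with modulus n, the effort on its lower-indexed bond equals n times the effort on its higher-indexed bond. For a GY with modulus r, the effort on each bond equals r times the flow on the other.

dp_I1/dt = 5*E_Se1/6 - 25*p_I1/54 - q_C1/6

β6 |J2  (Se1 fixes effort; stroke away)
β4 |I1  (I1 integral (f out))
β0 |J1  (J1 needs exactly one e-in)
β1 |J2  (GY1 both-in/both-out from 0)
β2 |J3  (only one flow-in slot at J2)
β5 |J3  (prefer integral on C1)
β3 |R1  (only one flow-in slot at J3)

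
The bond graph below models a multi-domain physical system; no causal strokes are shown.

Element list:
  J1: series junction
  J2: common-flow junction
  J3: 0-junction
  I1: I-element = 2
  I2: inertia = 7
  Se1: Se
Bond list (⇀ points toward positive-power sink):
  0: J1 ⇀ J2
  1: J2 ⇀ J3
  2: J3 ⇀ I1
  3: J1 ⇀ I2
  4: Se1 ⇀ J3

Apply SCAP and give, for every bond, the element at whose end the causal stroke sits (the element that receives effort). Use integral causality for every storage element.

β0 →J1
β1 →J2
β2 →I1
β3 →I2
β4 →J3

b4 stroke→J3  (source Se1 imposes e)
b1 stroke→J2  (0-jn J3 has e-setter on 4)
b2 stroke→I1  (common-e at J3 fixed by 4)
b0 stroke→J1  (closing 1-jn rule on J2)
b3 stroke→I2  (J1: last free bond brings flow in)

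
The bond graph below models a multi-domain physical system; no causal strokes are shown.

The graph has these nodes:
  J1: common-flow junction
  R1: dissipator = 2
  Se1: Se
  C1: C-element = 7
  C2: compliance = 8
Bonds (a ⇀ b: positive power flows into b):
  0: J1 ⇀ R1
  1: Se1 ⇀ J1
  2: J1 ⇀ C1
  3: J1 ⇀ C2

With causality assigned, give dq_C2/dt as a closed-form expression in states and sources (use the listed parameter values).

#1 |J1  (source Se1 imposes e)
#2 |J1  (prefer integral on C1)
#3 |J1  (C2 outputs effort q/C2)
#0 |R1  (J1: last free bond brings flow in)

dq_C2/dt = E_Se1/2 - q_C1/14 - q_C2/16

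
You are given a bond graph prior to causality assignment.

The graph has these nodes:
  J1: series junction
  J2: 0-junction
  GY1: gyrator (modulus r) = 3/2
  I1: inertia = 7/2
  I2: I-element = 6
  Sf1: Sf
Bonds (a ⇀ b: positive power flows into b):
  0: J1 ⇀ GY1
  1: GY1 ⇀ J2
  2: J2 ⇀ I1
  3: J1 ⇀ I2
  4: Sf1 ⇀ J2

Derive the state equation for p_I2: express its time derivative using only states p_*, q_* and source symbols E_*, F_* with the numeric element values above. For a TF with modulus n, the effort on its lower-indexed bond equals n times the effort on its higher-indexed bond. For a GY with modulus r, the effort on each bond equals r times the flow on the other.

dp_I2/dt = 3*F_Sf1/2 - 3*p_I1/7

#4 →Sf1  (Sf1: flow source, stroke at near end)
#2 →I1  (I1: I, integral causality)
#1 →J2  (J2 needs exactly one e-in)
#0 →J1  (GY1 both-in/both-out from 1)
#3 →I2  (J1 needs exactly one f-in)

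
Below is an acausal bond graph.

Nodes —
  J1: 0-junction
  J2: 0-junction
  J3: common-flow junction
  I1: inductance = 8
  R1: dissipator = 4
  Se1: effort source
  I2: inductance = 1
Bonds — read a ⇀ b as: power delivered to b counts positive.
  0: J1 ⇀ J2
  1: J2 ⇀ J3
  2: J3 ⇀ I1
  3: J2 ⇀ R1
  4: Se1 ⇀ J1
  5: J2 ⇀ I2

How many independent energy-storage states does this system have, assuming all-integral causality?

2  (I1, I2 all integral)

b4 stroke at J1  (source Se1 imposes e)
b0 stroke at J2  (0-jn J1 has e-setter on 4)
b1 stroke at J3  (J2: bond 0 brought effort, rest push out)
b3 stroke at R1  (J2 effort already set via bond 0)
b5 stroke at I2  (common-e at J2 fixed by 0)
b2 stroke at I1  (only one flow-in slot at J3)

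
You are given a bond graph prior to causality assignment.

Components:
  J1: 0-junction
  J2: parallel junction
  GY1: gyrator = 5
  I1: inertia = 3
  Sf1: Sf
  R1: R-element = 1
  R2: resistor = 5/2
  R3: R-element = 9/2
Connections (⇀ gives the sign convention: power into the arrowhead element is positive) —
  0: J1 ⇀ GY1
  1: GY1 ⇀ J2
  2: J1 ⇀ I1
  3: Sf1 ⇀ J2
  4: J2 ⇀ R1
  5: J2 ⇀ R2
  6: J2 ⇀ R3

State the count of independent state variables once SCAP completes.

1  (I1 all integral)

β3 |Sf1  (Sf1: flow source, stroke at near end)
β2 |I1  (I1: I, integral causality)
β0 |J1  (closing 0-jn rule on J1)
β1 |J2  (GY1 both-in/both-out from 0)
β4 |R1  (common-e at J2 fixed by 1)
β5 |R2  (J2 effort already set via bond 1)
β6 |R3  (J2: bond 1 brought effort, rest push out)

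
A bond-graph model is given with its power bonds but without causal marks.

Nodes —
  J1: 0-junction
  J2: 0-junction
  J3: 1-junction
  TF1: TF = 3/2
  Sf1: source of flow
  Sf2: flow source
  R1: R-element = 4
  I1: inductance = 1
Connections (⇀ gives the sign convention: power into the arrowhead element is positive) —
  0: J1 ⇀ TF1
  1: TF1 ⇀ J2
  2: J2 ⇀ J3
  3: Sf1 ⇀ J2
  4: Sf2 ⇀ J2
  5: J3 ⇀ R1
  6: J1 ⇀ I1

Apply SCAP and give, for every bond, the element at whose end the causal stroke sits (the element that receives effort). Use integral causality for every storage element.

b0 |J1
b1 |TF1
b2 |J2
b3 |Sf1
b4 |Sf2
b5 |J3
b6 |I1

bond 3 stroke→Sf1  (Sf1 (Sf) sets flow on bond)
bond 4 stroke→Sf2  (Sf2 (Sf) sets flow on bond)
bond 6 stroke→I1  (prefer integral on I1)
bond 0 stroke→J1  (only one effort-in slot at J1)
bond 1 stroke→TF1  (TF1: transformer flips bond 0)
bond 2 stroke→J2  (J2: last free bond brings effort in)
bond 5 stroke→J3  (common-f at J3 fixed by 2)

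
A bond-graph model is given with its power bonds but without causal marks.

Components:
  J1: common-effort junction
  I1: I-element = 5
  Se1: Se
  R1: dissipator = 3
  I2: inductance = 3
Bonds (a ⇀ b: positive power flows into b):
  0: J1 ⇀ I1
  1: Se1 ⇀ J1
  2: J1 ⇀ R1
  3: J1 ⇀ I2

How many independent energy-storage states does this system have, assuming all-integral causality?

2  (I1, I2 all integral)

#1 stroke→J1  (Se1 fixes effort; stroke away)
#0 stroke→I1  (0-jn J1 has e-setter on 1)
#2 stroke→R1  (J1 effort already set via bond 1)
#3 stroke→I2  (J1 effort already set via bond 1)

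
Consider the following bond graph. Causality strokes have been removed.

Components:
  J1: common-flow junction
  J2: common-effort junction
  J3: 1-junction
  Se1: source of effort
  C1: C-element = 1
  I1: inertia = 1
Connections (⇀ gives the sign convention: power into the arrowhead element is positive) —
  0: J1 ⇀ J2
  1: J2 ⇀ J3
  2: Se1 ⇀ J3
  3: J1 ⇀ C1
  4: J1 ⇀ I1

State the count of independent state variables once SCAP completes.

2  (C1, I1 all integral)

β2 |J3  (source Se1 imposes e)
β1 |J2  (closing 1-jn rule on J3)
β0 |J1  (J2 effort already set via bond 1)
β3 |J1  (prefer integral on C1)
β4 |I1  (J1 needs exactly one f-in)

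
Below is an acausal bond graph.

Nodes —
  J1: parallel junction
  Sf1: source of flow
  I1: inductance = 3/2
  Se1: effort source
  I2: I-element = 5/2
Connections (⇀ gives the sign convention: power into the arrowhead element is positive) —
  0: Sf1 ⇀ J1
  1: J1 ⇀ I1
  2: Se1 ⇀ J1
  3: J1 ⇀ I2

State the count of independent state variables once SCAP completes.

bond 0 →Sf1  (Sf1: flow source, stroke at near end)
bond 2 →J1  (Se1: effort source, stroke at far end)
bond 1 →I1  (J1 effort already set via bond 2)
bond 3 →I2  (0-jn J1 has e-setter on 2)

2  (I1, I2 all integral)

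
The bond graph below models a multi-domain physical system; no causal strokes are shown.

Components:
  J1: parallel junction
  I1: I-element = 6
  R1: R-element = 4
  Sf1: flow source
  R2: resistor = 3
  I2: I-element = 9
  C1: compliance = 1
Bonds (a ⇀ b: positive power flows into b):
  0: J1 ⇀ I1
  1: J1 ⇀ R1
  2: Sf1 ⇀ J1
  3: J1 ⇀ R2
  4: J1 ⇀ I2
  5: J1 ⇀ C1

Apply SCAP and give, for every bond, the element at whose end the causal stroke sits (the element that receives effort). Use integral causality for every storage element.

b0 stroke→I1
b1 stroke→R1
b2 stroke→Sf1
b3 stroke→R2
b4 stroke→I2
b5 stroke→J1

β2 |Sf1  (Sf1 fixes flow; stroke at Sf1)
β0 |I1  (I1: I, integral causality)
β4 |I2  (prefer integral on I2)
β5 |J1  (C1: C, integral causality)
β1 |R1  (J1 effort already set via bond 5)
β3 |R2  (0-jn J1 has e-setter on 5)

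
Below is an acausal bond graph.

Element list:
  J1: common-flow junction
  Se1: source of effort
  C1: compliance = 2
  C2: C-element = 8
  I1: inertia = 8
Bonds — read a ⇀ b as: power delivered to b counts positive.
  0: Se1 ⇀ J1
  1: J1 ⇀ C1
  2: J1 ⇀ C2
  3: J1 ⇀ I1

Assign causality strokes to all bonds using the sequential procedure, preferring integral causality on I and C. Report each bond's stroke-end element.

bond 0 |J1  (Se1 (Se) sets effort on bond)
bond 1 |J1  (prefer integral on C1)
bond 2 |J1  (C2 integral (e out))
bond 3 |I1  (J1: last free bond brings flow in)

#0 stroke→J1
#1 stroke→J1
#2 stroke→J1
#3 stroke→I1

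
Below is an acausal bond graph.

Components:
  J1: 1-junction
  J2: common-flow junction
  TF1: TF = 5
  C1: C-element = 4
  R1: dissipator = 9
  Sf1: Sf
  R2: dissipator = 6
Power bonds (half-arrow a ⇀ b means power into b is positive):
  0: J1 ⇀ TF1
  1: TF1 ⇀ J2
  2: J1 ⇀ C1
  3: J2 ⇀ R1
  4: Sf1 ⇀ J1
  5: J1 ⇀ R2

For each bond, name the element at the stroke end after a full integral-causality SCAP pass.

bond 4 |Sf1  (Sf1: flow source, stroke at near end)
bond 0 |J1  (J1: bond 4 brought flow, rest push out)
bond 2 |J1  (common-f at J1 fixed by 4)
bond 5 |J1  (common-f at J1 fixed by 4)
bond 1 |TF1  (TF1: transformer flips bond 0)
bond 3 |J2  (J2: bond 1 brought flow, rest push out)

b0 stroke at J1
b1 stroke at TF1
b2 stroke at J1
b3 stroke at J2
b4 stroke at Sf1
b5 stroke at J1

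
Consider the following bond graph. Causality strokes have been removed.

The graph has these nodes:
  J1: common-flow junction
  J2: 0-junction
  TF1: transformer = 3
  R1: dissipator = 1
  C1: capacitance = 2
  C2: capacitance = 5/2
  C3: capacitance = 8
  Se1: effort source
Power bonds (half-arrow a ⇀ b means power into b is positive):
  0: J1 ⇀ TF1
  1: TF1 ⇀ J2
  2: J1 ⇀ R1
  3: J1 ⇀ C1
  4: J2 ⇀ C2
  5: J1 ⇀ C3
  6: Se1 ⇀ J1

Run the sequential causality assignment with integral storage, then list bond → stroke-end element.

β0 →J1
β1 →TF1
β2 →R1
β3 →J1
β4 →J2
β5 →J1
β6 →J1

#6 →J1  (Se1 (Se) sets effort on bond)
#3 →J1  (C1 outputs effort q/C1)
#4 →J2  (C2 outputs effort q/C2)
#1 →TF1  (J2: bond 4 brought effort, rest push out)
#0 →J1  (TF1 one-in-one-out from 1)
#5 →J1  (C3 integral (e out))
#2 →R1  (J1: last free bond brings flow in)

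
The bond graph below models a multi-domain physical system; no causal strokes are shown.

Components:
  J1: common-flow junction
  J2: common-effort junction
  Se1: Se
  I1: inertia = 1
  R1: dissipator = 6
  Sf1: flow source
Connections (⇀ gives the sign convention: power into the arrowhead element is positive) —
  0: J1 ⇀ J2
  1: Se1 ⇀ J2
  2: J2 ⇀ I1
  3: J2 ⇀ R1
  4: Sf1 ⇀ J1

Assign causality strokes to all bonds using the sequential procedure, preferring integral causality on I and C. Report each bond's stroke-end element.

#0 |J1
#1 |J2
#2 |I1
#3 |R1
#4 |Sf1

β1 |J2  (Se1 fixes effort; stroke away)
β4 |Sf1  (Sf1 (Sf) sets flow on bond)
β0 |J1  (J1: bond 4 brought flow, rest push out)
β2 |I1  (J2 effort already set via bond 1)
β3 |R1  (common-e at J2 fixed by 1)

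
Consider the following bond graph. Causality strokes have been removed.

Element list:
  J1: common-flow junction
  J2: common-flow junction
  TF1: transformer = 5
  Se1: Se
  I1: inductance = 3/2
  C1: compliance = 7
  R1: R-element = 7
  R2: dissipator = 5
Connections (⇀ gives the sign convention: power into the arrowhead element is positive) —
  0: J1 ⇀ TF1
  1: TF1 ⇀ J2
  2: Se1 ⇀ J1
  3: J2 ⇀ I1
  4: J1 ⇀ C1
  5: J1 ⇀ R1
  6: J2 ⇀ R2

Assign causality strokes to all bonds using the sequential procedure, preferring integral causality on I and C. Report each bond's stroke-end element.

#2 →J1  (Se1 fixes effort; stroke away)
#3 →I1  (I1: I, integral causality)
#1 →J2  (1-jn J2 has f-setter on 3)
#6 →J2  (common-f at J2 fixed by 3)
#0 →TF1  (TF1 one-in-one-out from 1)
#4 →J1  (J1: bond 0 brought flow, rest push out)
#5 →J1  (1-jn J1 has f-setter on 0)

b0 |TF1
b1 |J2
b2 |J1
b3 |I1
b4 |J1
b5 |J1
b6 |J2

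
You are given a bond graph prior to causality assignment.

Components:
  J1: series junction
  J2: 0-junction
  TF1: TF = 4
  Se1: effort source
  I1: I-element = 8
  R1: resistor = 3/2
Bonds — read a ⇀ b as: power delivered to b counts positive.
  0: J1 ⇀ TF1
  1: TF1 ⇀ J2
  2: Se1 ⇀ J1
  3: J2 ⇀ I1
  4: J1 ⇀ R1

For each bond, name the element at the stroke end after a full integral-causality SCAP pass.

b2 stroke→J1  (source Se1 imposes e)
b3 stroke→I1  (I1 integral (f out))
b1 stroke→J2  (J2: last free bond brings effort in)
b0 stroke→TF1  (through TF1, causality passes straight; one stroke at TF1)
b4 stroke→J1  (1-jn J1 has f-setter on 0)

b0 →TF1
b1 →J2
b2 →J1
b3 →I1
b4 →J1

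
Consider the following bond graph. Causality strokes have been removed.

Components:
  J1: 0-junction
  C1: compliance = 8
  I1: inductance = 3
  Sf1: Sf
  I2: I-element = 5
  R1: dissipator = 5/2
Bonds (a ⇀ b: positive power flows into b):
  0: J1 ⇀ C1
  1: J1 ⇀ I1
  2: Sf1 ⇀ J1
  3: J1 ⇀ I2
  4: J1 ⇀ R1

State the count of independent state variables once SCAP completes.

#2 stroke→Sf1  (Sf1 (Sf) sets flow on bond)
#0 stroke→J1  (C1 integral (e out))
#1 stroke→I1  (J1: bond 0 brought effort, rest push out)
#3 stroke→I2  (J1: bond 0 brought effort, rest push out)
#4 stroke→R1  (common-e at J1 fixed by 0)

3  (C1, I1, I2 all integral)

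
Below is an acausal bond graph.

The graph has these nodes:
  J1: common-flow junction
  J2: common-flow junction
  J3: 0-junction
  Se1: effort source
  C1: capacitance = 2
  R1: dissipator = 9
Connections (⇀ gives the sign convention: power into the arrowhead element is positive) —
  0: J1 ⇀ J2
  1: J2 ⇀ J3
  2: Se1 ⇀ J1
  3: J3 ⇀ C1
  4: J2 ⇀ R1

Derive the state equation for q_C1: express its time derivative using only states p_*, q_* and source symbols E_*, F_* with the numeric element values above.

dq_C1/dt = E_Se1/9 - q_C1/18

bond 2 stroke→J1  (Se1: effort source, stroke at far end)
bond 0 stroke→J2  (closing 1-jn rule on J1)
bond 3 stroke→J3  (prefer integral on C1)
bond 1 stroke→J2  (J3 effort already set via bond 3)
bond 4 stroke→R1  (closing 1-jn rule on J2)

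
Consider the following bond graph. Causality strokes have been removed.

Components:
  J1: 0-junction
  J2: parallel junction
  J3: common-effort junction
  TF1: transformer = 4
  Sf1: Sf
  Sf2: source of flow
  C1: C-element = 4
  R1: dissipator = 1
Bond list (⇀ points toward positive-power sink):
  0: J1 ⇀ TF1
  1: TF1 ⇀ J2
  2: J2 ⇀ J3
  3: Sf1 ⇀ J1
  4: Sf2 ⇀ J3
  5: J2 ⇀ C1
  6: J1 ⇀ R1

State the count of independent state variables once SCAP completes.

1  (C1 all integral)

bond 3 |Sf1  (Sf1: flow source, stroke at near end)
bond 4 |Sf2  (Sf2 (Sf) sets flow on bond)
bond 2 |J3  (only one effort-in slot at J3)
bond 5 |J2  (C1 outputs effort q/C1)
bond 1 |TF1  (common-e at J2 fixed by 5)
bond 0 |J1  (TF1: transformer flips bond 1)
bond 6 |R1  (0-jn J1 has e-setter on 0)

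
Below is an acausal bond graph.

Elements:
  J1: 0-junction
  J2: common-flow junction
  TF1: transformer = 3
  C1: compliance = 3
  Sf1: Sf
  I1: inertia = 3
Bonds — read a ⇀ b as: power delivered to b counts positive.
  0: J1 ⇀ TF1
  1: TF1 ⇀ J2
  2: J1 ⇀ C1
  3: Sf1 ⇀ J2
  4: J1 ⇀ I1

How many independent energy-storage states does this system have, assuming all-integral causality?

2  (C1, I1 all integral)

b3 stroke→Sf1  (Sf1 (Sf) sets flow on bond)
b1 stroke→J2  (1-jn J2 has f-setter on 3)
b0 stroke→TF1  (TF TF1: opposite of bond 1)
b2 stroke→J1  (C1 outputs effort q/C1)
b4 stroke→I1  (0-jn J1 has e-setter on 2)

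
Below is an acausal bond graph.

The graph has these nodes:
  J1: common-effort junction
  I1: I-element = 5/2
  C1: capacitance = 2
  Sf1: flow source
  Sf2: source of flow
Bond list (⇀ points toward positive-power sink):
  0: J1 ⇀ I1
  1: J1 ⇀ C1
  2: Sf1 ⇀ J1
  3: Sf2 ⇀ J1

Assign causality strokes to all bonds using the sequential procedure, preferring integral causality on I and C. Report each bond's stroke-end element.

β0 stroke→I1
β1 stroke→J1
β2 stroke→Sf1
β3 stroke→Sf2

bond 2 stroke at Sf1  (Sf1: flow source, stroke at near end)
bond 3 stroke at Sf2  (Sf2 (Sf) sets flow on bond)
bond 0 stroke at I1  (I1 outputs flow p/I1)
bond 1 stroke at J1  (closing 0-jn rule on J1)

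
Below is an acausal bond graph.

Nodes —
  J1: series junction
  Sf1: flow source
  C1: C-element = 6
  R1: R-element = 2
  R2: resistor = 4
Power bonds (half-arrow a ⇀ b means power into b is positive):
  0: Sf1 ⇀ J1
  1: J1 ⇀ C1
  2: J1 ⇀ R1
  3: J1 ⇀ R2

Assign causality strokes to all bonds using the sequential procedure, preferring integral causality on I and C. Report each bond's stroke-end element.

β0 stroke→Sf1
β1 stroke→J1
β2 stroke→J1
β3 stroke→J1

b0 stroke at Sf1  (Sf1: flow source, stroke at near end)
b1 stroke at J1  (common-f at J1 fixed by 0)
b2 stroke at J1  (1-jn J1 has f-setter on 0)
b3 stroke at J1  (J1: bond 0 brought flow, rest push out)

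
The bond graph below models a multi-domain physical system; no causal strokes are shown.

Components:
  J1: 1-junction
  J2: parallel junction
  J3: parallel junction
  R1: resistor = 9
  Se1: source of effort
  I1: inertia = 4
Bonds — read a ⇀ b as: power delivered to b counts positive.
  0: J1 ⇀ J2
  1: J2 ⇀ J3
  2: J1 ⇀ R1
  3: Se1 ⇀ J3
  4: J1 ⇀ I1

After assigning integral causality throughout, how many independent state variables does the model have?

#3 →J3  (Se1: effort source, stroke at far end)
#1 →J2  (common-e at J3 fixed by 3)
#0 →J1  (common-e at J2 fixed by 1)
#4 →I1  (I1: I, integral causality)
#2 →J1  (J1: bond 4 brought flow, rest push out)

1  (I1 all integral)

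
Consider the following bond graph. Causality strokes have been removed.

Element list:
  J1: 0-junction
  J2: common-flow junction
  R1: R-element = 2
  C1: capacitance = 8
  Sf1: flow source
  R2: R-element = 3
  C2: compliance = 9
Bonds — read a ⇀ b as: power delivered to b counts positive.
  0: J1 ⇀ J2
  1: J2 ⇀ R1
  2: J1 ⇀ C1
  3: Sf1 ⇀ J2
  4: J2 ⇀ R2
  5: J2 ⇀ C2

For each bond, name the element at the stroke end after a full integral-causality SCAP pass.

bond 3 |Sf1  (Sf1 fixes flow; stroke at Sf1)
bond 0 |J2  (1-jn J2 has f-setter on 3)
bond 1 |J2  (J2 flow already set via bond 3)
bond 4 |J2  (common-f at J2 fixed by 3)
bond 5 |J2  (1-jn J2 has f-setter on 3)
bond 2 |J1  (J1 needs exactly one e-in)

β0 stroke→J2
β1 stroke→J2
β2 stroke→J1
β3 stroke→Sf1
β4 stroke→J2
β5 stroke→J2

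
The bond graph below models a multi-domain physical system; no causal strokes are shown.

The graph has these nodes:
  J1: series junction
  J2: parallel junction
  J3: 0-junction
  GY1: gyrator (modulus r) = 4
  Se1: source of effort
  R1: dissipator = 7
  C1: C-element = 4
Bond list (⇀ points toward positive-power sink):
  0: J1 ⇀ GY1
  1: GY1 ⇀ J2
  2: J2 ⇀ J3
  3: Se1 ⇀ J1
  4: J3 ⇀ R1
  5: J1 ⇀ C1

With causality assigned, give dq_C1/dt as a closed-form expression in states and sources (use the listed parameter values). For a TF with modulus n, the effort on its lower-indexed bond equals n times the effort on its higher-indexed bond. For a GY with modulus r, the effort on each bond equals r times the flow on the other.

dq_C1/dt = 7*E_Se1/16 - 7*q_C1/64

#3 →J1  (Se1 (Se) sets effort on bond)
#5 →J1  (C1 integral (e out))
#0 →GY1  (J1: last free bond brings flow in)
#1 →GY1  (GY1 both-in/both-out from 0)
#2 →J2  (J2: last free bond brings effort in)
#4 →J3  (J3: last free bond brings effort in)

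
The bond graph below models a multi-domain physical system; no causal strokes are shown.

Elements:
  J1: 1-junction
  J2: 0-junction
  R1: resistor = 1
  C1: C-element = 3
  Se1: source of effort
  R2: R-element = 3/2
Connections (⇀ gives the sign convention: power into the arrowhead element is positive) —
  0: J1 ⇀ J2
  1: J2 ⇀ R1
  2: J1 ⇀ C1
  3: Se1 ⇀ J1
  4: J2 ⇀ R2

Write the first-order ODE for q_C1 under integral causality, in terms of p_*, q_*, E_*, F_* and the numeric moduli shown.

dq_C1/dt = 5*E_Se1/3 - 5*q_C1/9

#3 stroke at J1  (source Se1 imposes e)
#2 stroke at J1  (C1: C, integral causality)
#0 stroke at J2  (J1 needs exactly one f-in)
#1 stroke at R1  (0-jn J2 has e-setter on 0)
#4 stroke at R2  (0-jn J2 has e-setter on 0)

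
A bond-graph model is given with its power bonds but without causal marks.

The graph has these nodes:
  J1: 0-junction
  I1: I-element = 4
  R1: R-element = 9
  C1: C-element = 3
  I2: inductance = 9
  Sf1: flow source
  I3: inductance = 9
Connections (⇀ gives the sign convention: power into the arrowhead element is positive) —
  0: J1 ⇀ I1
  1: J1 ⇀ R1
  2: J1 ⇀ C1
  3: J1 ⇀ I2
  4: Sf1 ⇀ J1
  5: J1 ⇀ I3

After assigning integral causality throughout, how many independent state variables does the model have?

bond 4 |Sf1  (source Sf1 imposes f)
bond 0 |I1  (prefer integral on I1)
bond 2 |J1  (C1 outputs effort q/C1)
bond 1 |R1  (common-e at J1 fixed by 2)
bond 3 |I2  (common-e at J1 fixed by 2)
bond 5 |I3  (J1: bond 2 brought effort, rest push out)

4  (C1, I1, I2, I3 all integral)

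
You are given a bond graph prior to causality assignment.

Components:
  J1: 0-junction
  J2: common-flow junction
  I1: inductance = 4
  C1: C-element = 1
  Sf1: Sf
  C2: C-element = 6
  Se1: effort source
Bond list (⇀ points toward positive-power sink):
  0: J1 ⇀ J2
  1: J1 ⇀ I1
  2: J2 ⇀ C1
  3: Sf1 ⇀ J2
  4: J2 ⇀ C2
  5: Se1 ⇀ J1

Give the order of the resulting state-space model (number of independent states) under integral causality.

3  (C1, C2, I1 all integral)

bond 3 stroke at Sf1  (source Sf1 imposes f)
bond 5 stroke at J1  (Se1 fixes effort; stroke away)
bond 0 stroke at J2  (0-jn J1 has e-setter on 5)
bond 1 stroke at I1  (common-e at J1 fixed by 5)
bond 2 stroke at J2  (J2: bond 3 brought flow, rest push out)
bond 4 stroke at J2  (J2: bond 3 brought flow, rest push out)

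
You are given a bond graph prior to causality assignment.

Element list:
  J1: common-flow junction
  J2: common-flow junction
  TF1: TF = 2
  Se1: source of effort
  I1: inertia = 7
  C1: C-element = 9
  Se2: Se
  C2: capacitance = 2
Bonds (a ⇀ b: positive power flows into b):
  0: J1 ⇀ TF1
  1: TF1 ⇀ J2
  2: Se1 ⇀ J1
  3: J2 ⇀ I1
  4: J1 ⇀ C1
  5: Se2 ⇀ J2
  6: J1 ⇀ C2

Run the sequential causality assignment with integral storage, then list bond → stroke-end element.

β2 stroke→J1  (source Se1 imposes e)
β5 stroke→J2  (Se2 (Se) sets effort on bond)
β3 stroke→I1  (prefer integral on I1)
β1 stroke→J2  (1-jn J2 has f-setter on 3)
β0 stroke→TF1  (through TF1, causality passes straight; one stroke at TF1)
β4 stroke→J1  (J1: bond 0 brought flow, rest push out)
β6 stroke→J1  (J1: bond 0 brought flow, rest push out)

#0 stroke→TF1
#1 stroke→J2
#2 stroke→J1
#3 stroke→I1
#4 stroke→J1
#5 stroke→J2
#6 stroke→J1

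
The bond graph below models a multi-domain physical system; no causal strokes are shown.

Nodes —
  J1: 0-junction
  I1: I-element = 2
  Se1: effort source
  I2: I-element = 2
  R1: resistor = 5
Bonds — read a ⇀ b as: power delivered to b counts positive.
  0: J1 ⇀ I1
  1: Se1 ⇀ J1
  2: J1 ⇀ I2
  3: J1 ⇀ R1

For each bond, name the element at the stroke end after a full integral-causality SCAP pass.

#0 stroke at I1
#1 stroke at J1
#2 stroke at I2
#3 stroke at R1

bond 1 stroke at J1  (Se1 fixes effort; stroke away)
bond 0 stroke at I1  (J1: bond 1 brought effort, rest push out)
bond 2 stroke at I2  (J1 effort already set via bond 1)
bond 3 stroke at R1  (0-jn J1 has e-setter on 1)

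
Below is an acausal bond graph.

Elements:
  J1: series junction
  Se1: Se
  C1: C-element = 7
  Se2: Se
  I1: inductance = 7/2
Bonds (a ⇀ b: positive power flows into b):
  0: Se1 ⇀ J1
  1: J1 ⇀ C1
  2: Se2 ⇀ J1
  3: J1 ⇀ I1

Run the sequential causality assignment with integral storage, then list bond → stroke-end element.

#0 stroke→J1
#1 stroke→J1
#2 stroke→J1
#3 stroke→I1

bond 0 stroke at J1  (Se1 fixes effort; stroke away)
bond 2 stroke at J1  (Se2: effort source, stroke at far end)
bond 1 stroke at J1  (C1 integral (e out))
bond 3 stroke at I1  (only one flow-in slot at J1)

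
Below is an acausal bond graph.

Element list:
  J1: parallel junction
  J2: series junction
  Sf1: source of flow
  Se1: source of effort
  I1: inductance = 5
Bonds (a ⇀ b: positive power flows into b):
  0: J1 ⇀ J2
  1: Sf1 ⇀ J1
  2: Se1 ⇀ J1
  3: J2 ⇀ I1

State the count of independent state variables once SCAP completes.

#1 stroke→Sf1  (Sf1: flow source, stroke at near end)
#2 stroke→J1  (Se1 fixes effort; stroke away)
#0 stroke→J2  (J1: bond 2 brought effort, rest push out)
#3 stroke→I1  (J2: last free bond brings flow in)

1  (I1 all integral)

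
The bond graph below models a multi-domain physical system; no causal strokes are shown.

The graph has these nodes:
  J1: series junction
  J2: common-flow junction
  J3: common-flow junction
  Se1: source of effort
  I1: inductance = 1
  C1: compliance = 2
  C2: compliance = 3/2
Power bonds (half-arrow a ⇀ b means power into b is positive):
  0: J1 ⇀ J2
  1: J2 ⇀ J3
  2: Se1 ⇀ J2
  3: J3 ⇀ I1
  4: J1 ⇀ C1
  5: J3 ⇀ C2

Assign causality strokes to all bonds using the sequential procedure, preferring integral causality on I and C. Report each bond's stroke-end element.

#0 stroke at J2
#1 stroke at J3
#2 stroke at J2
#3 stroke at I1
#4 stroke at J1
#5 stroke at J3

b2 stroke at J2  (Se1 fixes effort; stroke away)
b3 stroke at I1  (I1 integral (f out))
b1 stroke at J3  (J3: bond 3 brought flow, rest push out)
b5 stroke at J3  (J3 flow already set via bond 3)
b0 stroke at J2  (J2: bond 1 brought flow, rest push out)
b4 stroke at J1  (1-jn J1 has f-setter on 0)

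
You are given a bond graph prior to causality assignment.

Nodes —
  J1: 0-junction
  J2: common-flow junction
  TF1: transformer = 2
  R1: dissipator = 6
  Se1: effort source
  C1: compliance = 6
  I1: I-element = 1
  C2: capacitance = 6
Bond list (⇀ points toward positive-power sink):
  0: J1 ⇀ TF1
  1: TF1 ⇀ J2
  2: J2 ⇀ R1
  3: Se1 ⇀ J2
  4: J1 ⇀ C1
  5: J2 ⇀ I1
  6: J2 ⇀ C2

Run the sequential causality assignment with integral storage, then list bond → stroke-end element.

#0 stroke→TF1
#1 stroke→J2
#2 stroke→J2
#3 stroke→J2
#4 stroke→J1
#5 stroke→I1
#6 stroke→J2

#3 stroke at J2  (Se1 fixes effort; stroke away)
#4 stroke at J1  (C1 integral (e out))
#0 stroke at TF1  (J1 effort already set via bond 4)
#1 stroke at J2  (through TF1, causality passes straight; one stroke at TF1)
#5 stroke at I1  (I1 outputs flow p/I1)
#2 stroke at J2  (J2: bond 5 brought flow, rest push out)
#6 stroke at J2  (J2: bond 5 brought flow, rest push out)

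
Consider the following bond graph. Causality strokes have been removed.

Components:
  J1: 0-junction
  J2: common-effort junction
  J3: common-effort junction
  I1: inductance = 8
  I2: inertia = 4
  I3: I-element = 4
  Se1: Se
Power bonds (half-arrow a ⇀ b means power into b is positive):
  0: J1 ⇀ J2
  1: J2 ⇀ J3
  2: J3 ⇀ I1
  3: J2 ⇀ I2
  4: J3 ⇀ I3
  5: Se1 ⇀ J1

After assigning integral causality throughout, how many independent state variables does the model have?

b5 →J1  (Se1: effort source, stroke at far end)
b0 →J2  (0-jn J1 has e-setter on 5)
b1 →J3  (J2 effort already set via bond 0)
b3 →I2  (common-e at J2 fixed by 0)
b2 →I1  (0-jn J3 has e-setter on 1)
b4 →I3  (0-jn J3 has e-setter on 1)

3  (I1, I2, I3 all integral)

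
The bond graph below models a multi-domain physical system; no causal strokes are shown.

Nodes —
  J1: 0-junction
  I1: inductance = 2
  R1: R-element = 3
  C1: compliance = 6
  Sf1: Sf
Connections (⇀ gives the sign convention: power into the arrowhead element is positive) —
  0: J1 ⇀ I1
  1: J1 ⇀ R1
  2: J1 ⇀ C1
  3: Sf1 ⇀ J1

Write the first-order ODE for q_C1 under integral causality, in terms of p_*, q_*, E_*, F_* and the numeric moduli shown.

dq_C1/dt = F_Sf1 - p_I1/2 - q_C1/18

b3 stroke at Sf1  (source Sf1 imposes f)
b0 stroke at I1  (I1 outputs flow p/I1)
b2 stroke at J1  (C1: C, integral causality)
b1 stroke at R1  (common-e at J1 fixed by 2)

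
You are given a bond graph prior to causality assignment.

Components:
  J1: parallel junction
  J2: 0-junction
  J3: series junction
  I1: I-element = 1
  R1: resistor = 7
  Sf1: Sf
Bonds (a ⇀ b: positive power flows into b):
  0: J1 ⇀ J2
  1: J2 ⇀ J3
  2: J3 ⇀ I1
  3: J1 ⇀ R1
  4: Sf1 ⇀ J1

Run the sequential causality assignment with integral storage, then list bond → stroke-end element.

bond 0 stroke→J2
bond 1 stroke→J3
bond 2 stroke→I1
bond 3 stroke→J1
bond 4 stroke→Sf1

b4 →Sf1  (Sf1 (Sf) sets flow on bond)
b2 →I1  (I1 integral (f out))
b1 →J3  (common-f at J3 fixed by 2)
b0 →J2  (J2 needs exactly one e-in)
b3 →J1  (J1 needs exactly one e-in)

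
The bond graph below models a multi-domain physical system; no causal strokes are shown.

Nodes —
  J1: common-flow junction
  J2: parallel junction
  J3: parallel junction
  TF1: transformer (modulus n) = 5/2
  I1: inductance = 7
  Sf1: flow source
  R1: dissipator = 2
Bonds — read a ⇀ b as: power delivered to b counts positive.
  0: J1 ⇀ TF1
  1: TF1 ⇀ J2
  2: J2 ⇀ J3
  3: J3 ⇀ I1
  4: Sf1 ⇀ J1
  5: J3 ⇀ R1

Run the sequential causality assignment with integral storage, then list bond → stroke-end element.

β0 stroke→J1
β1 stroke→TF1
β2 stroke→J2
β3 stroke→I1
β4 stroke→Sf1
β5 stroke→J3

b4 |Sf1  (Sf1 fixes flow; stroke at Sf1)
b0 |J1  (J1: bond 4 brought flow, rest push out)
b1 |TF1  (TF1: transformer flips bond 0)
b2 |J2  (closing 0-jn rule on J2)
b3 |I1  (I1: I, integral causality)
b5 |J3  (only one effort-in slot at J3)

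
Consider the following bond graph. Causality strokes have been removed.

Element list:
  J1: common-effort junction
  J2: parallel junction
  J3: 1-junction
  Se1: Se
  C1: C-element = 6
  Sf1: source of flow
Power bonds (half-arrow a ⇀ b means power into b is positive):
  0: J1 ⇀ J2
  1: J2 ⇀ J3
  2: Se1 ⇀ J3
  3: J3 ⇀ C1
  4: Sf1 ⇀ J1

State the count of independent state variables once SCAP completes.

β2 |J3  (source Se1 imposes e)
β4 |Sf1  (Sf1: flow source, stroke at near end)
β0 |J1  (J1 needs exactly one e-in)
β1 |J2  (only one effort-in slot at J2)
β3 |J3  (J3 flow already set via bond 1)

1  (C1 all integral)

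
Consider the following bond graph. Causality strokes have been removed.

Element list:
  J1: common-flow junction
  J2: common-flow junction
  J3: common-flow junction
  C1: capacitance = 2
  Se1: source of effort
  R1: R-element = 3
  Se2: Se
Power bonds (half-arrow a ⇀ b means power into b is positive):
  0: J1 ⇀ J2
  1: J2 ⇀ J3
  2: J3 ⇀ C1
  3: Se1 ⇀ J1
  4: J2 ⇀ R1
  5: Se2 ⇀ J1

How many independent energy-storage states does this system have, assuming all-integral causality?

1  (C1 all integral)

b3 |J1  (Se1 fixes effort; stroke away)
b5 |J1  (source Se2 imposes e)
b0 |J2  (J1 needs exactly one f-in)
b2 |J3  (C1 outputs effort q/C1)
b1 |J2  (J3 needs exactly one f-in)
b4 |R1  (J2 needs exactly one f-in)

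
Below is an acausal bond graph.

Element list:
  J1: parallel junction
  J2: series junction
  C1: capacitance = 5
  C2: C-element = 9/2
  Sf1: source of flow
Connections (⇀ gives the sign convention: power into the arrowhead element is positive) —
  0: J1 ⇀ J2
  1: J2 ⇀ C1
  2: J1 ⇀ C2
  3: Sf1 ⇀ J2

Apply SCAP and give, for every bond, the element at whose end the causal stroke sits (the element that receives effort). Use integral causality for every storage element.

β0 |J2
β1 |J2
β2 |J1
β3 |Sf1

b3 stroke at Sf1  (Sf1 fixes flow; stroke at Sf1)
b0 stroke at J2  (J2 flow already set via bond 3)
b1 stroke at J2  (J2 flow already set via bond 3)
b2 stroke at J1  (only one effort-in slot at J1)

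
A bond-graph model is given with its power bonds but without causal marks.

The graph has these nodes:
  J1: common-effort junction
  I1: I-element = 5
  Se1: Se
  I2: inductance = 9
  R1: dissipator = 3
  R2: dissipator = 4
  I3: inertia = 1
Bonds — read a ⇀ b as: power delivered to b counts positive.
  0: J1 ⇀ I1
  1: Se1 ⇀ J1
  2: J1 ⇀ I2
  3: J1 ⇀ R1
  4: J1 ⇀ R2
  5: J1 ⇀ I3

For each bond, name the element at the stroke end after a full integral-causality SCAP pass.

#1 |J1  (source Se1 imposes e)
#0 |I1  (0-jn J1 has e-setter on 1)
#2 |I2  (J1: bond 1 brought effort, rest push out)
#3 |R1  (0-jn J1 has e-setter on 1)
#4 |R2  (J1: bond 1 brought effort, rest push out)
#5 |I3  (J1 effort already set via bond 1)

β0 stroke at I1
β1 stroke at J1
β2 stroke at I2
β3 stroke at R1
β4 stroke at R2
β5 stroke at I3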